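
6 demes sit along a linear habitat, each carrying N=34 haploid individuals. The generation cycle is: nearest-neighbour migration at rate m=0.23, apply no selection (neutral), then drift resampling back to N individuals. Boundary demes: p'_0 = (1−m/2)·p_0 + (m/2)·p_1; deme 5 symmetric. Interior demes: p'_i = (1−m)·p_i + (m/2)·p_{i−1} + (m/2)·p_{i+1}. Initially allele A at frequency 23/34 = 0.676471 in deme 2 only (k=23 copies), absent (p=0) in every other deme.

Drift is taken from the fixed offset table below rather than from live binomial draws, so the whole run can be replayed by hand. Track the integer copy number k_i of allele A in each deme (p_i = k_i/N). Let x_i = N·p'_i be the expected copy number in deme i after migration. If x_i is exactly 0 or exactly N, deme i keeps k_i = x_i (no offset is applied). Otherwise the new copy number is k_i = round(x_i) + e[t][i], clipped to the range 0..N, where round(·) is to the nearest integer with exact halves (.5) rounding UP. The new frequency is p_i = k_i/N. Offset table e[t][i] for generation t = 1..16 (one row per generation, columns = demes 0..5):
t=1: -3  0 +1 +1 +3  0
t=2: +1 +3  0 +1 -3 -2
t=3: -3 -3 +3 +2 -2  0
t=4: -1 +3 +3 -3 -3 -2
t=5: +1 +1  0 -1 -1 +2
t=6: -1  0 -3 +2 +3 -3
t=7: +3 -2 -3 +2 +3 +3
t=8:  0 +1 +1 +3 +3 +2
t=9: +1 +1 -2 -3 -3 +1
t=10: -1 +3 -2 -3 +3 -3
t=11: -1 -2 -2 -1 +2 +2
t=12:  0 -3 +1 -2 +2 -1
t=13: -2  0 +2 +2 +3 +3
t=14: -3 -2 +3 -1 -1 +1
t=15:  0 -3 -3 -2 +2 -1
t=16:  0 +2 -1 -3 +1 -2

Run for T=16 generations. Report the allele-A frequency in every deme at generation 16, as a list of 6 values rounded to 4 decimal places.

t=0: k=[0 0 23 0 0 0]
t=1: x=[0.0000 2.6450 17.7100 2.6450 0.0000 0.0000] k=[0 3 19 4 0 0]
t=2: x=[0.3450 4.4950 15.4350 5.2650 0.4600 0.0000] k=[1 7 15 6 0 0]
t=3: x=[1.6900 7.2300 13.0450 6.3450 0.6900 0.0000] k=[0 4 16 8 0 0]
t=4: x=[0.4600 4.9200 13.7000 8.0000 0.9200 0.0000] k=[0 8 17 5 0 0]
t=5: x=[0.9200 8.1150 14.5850 5.8050 0.5750 0.0000] k=[2 9 15 5 0 0]
t=6: x=[2.8050 8.8850 13.1600 5.5750 0.5750 0.0000] k=[2 9 10 8 4 0]
t=7: x=[2.8050 8.3100 9.6550 7.7700 4.0000 0.4600] k=[6 6 7 10 7 3]
t=8: x=[6.0000 6.1150 7.2300 9.3100 6.8850 3.4600] k=[6 7 8 12 10 5]
t=9: x=[6.1150 7.0000 8.3450 11.3100 9.6550 5.5750] k=[7 8 6 8 7 7]
t=10: x=[7.1150 7.6550 6.4600 7.6550 7.1150 7.0000] k=[6 11 4 5 10 4]
t=11: x=[6.5750 9.6200 4.9200 5.4600 8.7350 4.6900] k=[6 8 3 4 11 7]
t=12: x=[6.2300 7.1950 3.6900 4.6900 9.7350 7.4600] k=[6 4 5 3 12 6]
t=13: x=[5.7700 4.3450 4.6550 4.2650 10.2750 6.6900] k=[4 4 7 6 13 10]
t=14: x=[4.0000 4.3450 6.5400 6.9200 11.8500 10.3450] k=[1 2 10 6 11 11]
t=15: x=[1.1150 2.8050 8.6200 7.0350 10.4250 11.0000] k=[1 0 6 5 12 10]
t=16: x=[0.8850 0.8050 5.1950 5.9200 10.9650 10.2300] k=[1 3 4 3 12 8]

[0.0294, 0.0882, 0.1176, 0.0882, 0.3529, 0.2353]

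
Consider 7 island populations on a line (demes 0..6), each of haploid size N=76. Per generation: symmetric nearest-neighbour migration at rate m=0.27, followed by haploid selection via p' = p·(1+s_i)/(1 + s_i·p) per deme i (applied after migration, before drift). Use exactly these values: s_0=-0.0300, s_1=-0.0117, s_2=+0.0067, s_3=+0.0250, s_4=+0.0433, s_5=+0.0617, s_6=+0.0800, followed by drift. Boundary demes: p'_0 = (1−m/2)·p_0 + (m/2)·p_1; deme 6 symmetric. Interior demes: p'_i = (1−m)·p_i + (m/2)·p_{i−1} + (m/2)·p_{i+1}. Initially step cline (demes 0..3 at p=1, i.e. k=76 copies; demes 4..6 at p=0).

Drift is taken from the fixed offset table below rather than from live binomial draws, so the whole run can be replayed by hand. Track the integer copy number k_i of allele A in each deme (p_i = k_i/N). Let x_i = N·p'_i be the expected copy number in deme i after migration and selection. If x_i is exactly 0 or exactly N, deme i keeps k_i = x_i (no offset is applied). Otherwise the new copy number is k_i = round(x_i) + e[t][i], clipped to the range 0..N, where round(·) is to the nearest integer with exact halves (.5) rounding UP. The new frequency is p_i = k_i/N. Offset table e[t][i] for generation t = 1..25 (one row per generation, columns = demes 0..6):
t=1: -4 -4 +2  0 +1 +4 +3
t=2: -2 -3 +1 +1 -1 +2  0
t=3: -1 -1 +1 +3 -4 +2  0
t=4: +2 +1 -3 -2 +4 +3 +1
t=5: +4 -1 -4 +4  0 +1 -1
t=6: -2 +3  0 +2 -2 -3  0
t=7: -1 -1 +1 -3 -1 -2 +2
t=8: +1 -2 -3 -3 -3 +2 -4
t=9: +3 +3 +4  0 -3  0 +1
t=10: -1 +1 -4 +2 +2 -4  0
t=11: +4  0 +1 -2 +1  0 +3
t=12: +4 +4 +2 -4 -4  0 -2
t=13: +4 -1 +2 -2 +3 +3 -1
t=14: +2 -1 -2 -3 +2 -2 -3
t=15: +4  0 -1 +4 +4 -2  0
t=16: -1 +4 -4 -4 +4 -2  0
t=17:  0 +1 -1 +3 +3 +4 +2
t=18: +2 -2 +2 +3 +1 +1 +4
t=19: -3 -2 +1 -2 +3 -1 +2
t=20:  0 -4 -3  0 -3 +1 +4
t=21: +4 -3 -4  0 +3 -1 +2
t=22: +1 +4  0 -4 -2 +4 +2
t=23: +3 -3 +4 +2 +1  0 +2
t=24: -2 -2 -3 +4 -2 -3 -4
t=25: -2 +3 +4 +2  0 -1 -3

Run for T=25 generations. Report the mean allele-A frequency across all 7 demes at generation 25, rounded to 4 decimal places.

0.7293

t=0: k=[76 76 76 76 0 0 0]
t=1: x=[76.0000 76.0000 76.0000 65.9572 10.6420 0.0000 0.0000] k=[76 76 76 66 12 0 0]
t=2: x=[76.0000 76.0000 74.6588 60.3688 18.2514 1.7177 0.0000] k=[76 76 76 61 17 4 0]
t=3: x=[76.0000 76.0000 73.9881 57.4336 21.8387 5.5134 0.5829] k=[76 76 75 60 18 8 1]
t=4: x=[76.0000 75.8634 73.1285 56.7125 22.9941 8.8631 2.0963] k=[76 76 70 55 27 12 3]
t=5: x=[76.0000 75.1805 68.8285 53.6367 29.5165 13.4604 4.5321] k=[76 74 65 58 30 14 4]
t=6: x=[75.7217 73.0215 65.3314 55.5363 32.4054 15.5370 5.7456] k=[74 76 65 58 30 13 6]
t=7: x=[74.2177 74.2247 65.6001 55.5363 32.2694 15.0599 7.4462] k=[73 73 67 53 31 13 9]
t=8: x=[72.9110 72.1472 65.9782 52.3244 32.3248 15.6199 10.2008] k=[74 70 63 49 29 18 6]
t=9: x=[73.3841 69.5256 62.1309 48.6240 30.9898 18.6961 8.1641] k=[76 73 66 49 28 19 9]
t=10: x=[75.5825 72.4201 64.7143 48.8921 30.3897 19.7268 11.0575] k=[75 73 61 51 32 16 11]
t=11: x=[74.6914 71.6015 61.3491 50.2074 33.1953 18.3040 12.4559] k=[76 72 62 48 34 18 15]
t=12: x=[75.4434 71.1367 61.5384 48.4352 34.5270 20.6428 16.3719] k=[76 75 64 44 31 21 14]
t=13: x=[75.8608 73.6230 62.8577 45.3974 32.1889 22.3375 15.8906] k=[76 73 65 43 35 25 15]
t=14: x=[75.5825 72.2836 63.1813 45.3427 35.5308 26.0145 17.3592] k=[76 71 61 42 38 24 14]
t=15: x=[75.3043 70.2629 59.8700 44.4814 37.4549 25.5452 16.3144] k=[76 70 59 48 41 24 16]
t=16: x=[75.1652 69.2530 59.0880 48.9716 40.4530 26.2337 18.1206] k=[74 73 55 45 44 24 18]
t=17: x=[73.8009 70.6467 56.1780 46.6610 42.2322 26.9216 19.9204] k=[74 72 55 50 45 31 22]
t=18: x=[73.6620 69.9094 56.7163 50.4207 44.5691 32.7862 24.4741] k=[76 68 59 53 46 34 28]
t=19: x=[74.8871 67.7791 59.4915 53.2604 46.0972 35.9420 30.1990] k=[72 66 60 51 49 35 32]
t=20: x=[71.0509 65.8974 59.6807 52.3491 48.1323 37.6218 33.8430] k=[71 62 57 52 45 39 38]
t=21: x=[69.6089 62.4091 57.0950 52.1361 45.9088 40.8085 39.5963] k=[74 59 53 52 49 40 42]
t=22: x=[71.8573 60.0673 53.7801 52.1361 48.9331 42.6096 43.1720] k=[73 64 54 48 47 47 45]
t=23: x=[71.6621 63.7445 54.6427 49.1056 47.8899 47.7998 46.6678] k=[75 61 59 51 49 48 49]
t=24: x=[73.0241 62.4898 58.2809 52.2154 49.8666 49.3157 50.1925] k=[71 60 55 56 48 46 46]
t=25: x=[69.3320 60.6665 55.9089 55.1606 49.5457 47.3463 47.3855] k=[67 64 60 57 50 46 44]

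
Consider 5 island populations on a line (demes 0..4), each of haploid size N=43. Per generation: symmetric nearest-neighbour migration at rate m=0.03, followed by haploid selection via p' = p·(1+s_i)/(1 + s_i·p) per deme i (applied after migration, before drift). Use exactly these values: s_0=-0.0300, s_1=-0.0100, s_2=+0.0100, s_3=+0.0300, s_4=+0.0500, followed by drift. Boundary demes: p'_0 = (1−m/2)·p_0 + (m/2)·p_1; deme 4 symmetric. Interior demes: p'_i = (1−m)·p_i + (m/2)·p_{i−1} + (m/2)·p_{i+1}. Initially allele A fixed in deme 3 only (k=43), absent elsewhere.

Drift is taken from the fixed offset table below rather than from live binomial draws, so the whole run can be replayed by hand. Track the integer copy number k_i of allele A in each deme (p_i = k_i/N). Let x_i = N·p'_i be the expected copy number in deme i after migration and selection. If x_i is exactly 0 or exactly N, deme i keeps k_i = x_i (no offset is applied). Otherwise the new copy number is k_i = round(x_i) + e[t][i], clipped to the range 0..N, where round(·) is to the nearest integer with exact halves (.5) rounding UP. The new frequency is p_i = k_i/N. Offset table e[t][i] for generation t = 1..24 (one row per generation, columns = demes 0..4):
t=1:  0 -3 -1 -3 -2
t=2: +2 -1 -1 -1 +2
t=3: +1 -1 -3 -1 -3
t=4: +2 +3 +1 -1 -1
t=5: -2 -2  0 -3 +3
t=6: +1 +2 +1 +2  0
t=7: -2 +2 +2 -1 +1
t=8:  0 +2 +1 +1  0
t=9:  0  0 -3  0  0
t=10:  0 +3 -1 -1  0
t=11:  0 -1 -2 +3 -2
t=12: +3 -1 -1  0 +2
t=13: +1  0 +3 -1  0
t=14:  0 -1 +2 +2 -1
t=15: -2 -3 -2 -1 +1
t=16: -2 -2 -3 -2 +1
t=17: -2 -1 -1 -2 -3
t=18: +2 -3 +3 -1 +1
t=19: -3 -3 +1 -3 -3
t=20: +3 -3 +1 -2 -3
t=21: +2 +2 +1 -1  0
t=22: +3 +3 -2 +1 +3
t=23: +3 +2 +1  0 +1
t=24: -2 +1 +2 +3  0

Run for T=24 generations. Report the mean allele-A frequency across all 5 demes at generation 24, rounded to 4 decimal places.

t=0: k=[0 0 0 43 0]
t=1: x=[0.0000 0.0000 0.6514 41.7465 0.6767] k=[0 0 0 39 0]
t=2: x=[0.0000 0.0000 0.5908 37.9629 0.6138] k=[0 0 0 37 3]
t=3: x=[0.0000 0.0000 0.5605 36.1078 3.6705] k=[0 0 0 35 1]
t=4: x=[0.0000 0.0000 0.5302 34.1741 1.5827] k=[0 0 2 33 1]
t=5: x=[0.0000 0.0297 2.4580 32.2944 1.5513] k=[0 0 2 29 5]
t=6: x=[0.0000 0.0297 2.3974 28.5202 5.5931] k=[0 2 3 31 6]
t=7: x=[0.0291 1.9661 3.4363 30.4691 6.6445] k=[0 4 5 29 8]
t=8: x=[0.0582 3.9191 5.3917 28.6094 8.6471] k=[0 6 6 30 9]
t=9: x=[0.0873 5.8590 6.4141 29.5992 9.6759] k=[0 6 3 30 10]
t=10: x=[0.0873 5.8143 3.4817 29.5695 10.6870] k=[0 9 2 29 11]
t=11: x=[0.1310 8.6901 2.5336 28.6094 11.6804] k=[0 8 1 32 10]
t=12: x=[0.1164 7.7112 1.5851 31.4563 10.7178] k=[3 7 1 31 13]
t=13: x=[2.9746 6.7923 1.5548 30.5432 13.7218] k=[4 7 5 30 14]
t=14: x=[3.9348 6.8668 5.4522 29.6585 14.7085] k=[4 6 7 32 14]
t=15: x=[3.9201 5.9334 7.4209 31.6043 14.7389] k=[2 3 5 31 16]
t=16: x=[1.9573 2.9869 5.4069 30.6469 16.7208] k=[0 1 2 29 18]
t=17: x=[0.0146 0.9902 2.4126 28.7134 18.6787] k=[0 0 1 27 16]
t=18: x=[0.0000 0.0149 1.3883 26.7449 16.6601] k=[0 0 4 26 18]
t=19: x=[0.0000 0.0594 4.3084 25.8556 18.6334] k=[0 0 5 23 16]
t=20: x=[0.0000 0.0743 5.2406 22.9416 16.5994] k=[0 0 6 21 14]
t=21: x=[0.0000 0.0891 6.1875 20.9874 14.5713] k=[0 2 7 20 15]
t=22: x=[0.0291 2.0255 7.1793 20.0460 15.5561] k=[3 5 5 21 19]
t=23: x=[2.9453 4.9260 5.2860 21.0475 19.5489] k=[6 7 6 21 21]
t=24: x=[5.8591 6.9115 6.2933 21.0925 21.5244] k=[4 8 8 24 22]

0.3070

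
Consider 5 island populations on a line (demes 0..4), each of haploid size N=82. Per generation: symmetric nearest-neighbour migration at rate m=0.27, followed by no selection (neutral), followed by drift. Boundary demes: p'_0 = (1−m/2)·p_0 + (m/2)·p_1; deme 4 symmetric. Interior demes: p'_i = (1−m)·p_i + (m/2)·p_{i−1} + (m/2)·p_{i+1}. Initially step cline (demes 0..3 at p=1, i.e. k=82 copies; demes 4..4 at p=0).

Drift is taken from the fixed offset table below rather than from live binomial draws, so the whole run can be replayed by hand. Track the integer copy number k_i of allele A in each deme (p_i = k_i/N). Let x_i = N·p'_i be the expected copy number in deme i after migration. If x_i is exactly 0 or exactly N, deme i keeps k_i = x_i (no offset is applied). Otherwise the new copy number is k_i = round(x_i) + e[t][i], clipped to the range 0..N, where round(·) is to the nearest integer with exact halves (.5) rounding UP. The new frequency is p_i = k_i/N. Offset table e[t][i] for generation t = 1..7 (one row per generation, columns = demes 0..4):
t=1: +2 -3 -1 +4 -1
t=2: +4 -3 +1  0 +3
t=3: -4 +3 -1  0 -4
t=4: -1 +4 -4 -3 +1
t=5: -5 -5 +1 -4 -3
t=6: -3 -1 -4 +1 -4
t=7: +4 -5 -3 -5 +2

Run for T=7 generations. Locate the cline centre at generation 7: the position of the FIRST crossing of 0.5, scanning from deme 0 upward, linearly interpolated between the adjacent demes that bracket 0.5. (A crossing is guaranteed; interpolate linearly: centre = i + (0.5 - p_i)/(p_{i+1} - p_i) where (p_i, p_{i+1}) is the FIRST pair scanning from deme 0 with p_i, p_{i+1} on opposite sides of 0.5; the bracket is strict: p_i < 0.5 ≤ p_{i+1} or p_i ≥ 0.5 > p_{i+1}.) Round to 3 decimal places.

3.500

t=0: k=[82 82 82 82 0]
t=1: x=[82.0000 82.0000 82.0000 70.9300 11.0700] k=[82 82 82 75 10]
t=2: x=[82.0000 82.0000 81.0550 67.1700 18.7750] k=[82 82 82 67 22]
t=3: x=[82.0000 82.0000 79.9750 62.9500 28.0750] k=[82 82 79 63 24]
t=4: x=[82.0000 81.5950 77.2450 59.8950 29.2650] k=[82 82 73 57 30]
t=5: x=[82.0000 80.7850 72.0550 55.5150 33.6450] k=[82 76 73 52 31]
t=6: x=[81.1900 76.4050 70.5700 52.0000 33.8350] k=[78 75 67 53 30]
t=7: x=[77.5950 74.3250 66.1900 51.7850 33.1050] k=[82 69 63 47 35]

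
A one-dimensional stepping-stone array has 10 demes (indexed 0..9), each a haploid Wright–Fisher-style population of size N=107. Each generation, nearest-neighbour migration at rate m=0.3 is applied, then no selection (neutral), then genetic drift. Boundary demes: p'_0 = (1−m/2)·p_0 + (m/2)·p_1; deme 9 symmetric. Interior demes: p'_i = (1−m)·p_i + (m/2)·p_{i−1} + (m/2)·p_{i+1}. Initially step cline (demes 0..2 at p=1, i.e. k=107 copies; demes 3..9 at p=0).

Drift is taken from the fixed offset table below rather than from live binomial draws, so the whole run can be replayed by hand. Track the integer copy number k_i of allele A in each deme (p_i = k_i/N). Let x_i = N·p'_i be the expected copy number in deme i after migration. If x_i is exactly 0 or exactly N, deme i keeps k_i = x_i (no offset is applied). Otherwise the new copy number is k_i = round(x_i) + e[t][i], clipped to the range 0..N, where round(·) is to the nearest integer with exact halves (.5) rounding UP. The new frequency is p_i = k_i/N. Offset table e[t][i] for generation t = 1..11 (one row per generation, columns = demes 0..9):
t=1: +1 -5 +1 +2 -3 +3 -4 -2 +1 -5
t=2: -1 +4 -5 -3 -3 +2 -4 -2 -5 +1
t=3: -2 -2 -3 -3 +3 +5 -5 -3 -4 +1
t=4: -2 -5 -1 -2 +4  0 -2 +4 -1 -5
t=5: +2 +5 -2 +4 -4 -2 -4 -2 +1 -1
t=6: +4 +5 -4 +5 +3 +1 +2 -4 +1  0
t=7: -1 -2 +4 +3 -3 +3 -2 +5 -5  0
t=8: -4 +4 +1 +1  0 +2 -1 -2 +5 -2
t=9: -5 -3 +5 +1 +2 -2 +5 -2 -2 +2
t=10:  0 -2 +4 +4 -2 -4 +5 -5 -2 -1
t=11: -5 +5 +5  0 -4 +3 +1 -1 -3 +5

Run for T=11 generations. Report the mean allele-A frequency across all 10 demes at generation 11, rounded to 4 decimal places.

t=0: k=[107 107 107 0 0 0 0 0 0 0]
t=1: x=[107.0000 107.0000 90.9500 16.0500 0.0000 0.0000 0.0000 0.0000 0.0000 0.0000] k=[107 107 92 18 0 0 0 0 0 0]
t=2: x=[107.0000 104.7500 83.1500 26.4000 2.7000 0.0000 0.0000 0.0000 0.0000 0.0000] k=[107 107 78 23 0 0 0 0 0 0]
t=3: x=[107.0000 102.6500 74.1000 27.8000 3.4500 0.0000 0.0000 0.0000 0.0000 0.0000] k=[107 101 71 25 6 0 0 0 0 0]
t=4: x=[106.1000 97.4000 68.6000 29.0500 7.9500 0.9000 0.0000 0.0000 0.0000 0.0000] k=[104 92 68 27 12 1 0 0 0 0]
t=5: x=[102.2000 90.2000 65.4500 30.9000 12.6000 2.5000 0.1500 0.0000 0.0000 0.0000] k=[104 95 63 35 9 1 0 0 0 0]
t=6: x=[102.6500 91.5500 63.6000 35.3000 11.7000 2.0500 0.1500 0.0000 0.0000 0.0000] k=[107 97 60 40 15 3 2 0 0 0]
t=7: x=[105.5000 92.9500 62.5500 39.2500 16.9500 4.6500 1.8500 0.3000 0.0000 0.0000] k=[105 91 67 42 14 8 0 5 0 0]
t=8: x=[102.9000 89.5000 66.8500 41.5500 17.3000 7.7000 1.9500 3.5000 0.7500 0.0000] k=[99 94 68 43 17 10 1 2 6 0]
t=9: x=[98.2500 90.8500 68.1500 42.8500 19.8500 9.7000 2.5000 2.4500 4.5000 0.9000] k=[93 88 73 44 22 8 8 0 3 3]
t=10: x=[92.2500 86.5000 70.9000 45.0500 23.2000 10.1000 6.8000 1.6500 2.5500 3.0000] k=[92 85 75 49 21 6 12 0 1 2]
t=11: x=[90.9500 84.5500 72.6000 48.7000 22.9500 9.1500 9.3000 1.9500 1.0000 1.8500] k=[86 90 78 49 19 12 10 1 0 7]

0.3290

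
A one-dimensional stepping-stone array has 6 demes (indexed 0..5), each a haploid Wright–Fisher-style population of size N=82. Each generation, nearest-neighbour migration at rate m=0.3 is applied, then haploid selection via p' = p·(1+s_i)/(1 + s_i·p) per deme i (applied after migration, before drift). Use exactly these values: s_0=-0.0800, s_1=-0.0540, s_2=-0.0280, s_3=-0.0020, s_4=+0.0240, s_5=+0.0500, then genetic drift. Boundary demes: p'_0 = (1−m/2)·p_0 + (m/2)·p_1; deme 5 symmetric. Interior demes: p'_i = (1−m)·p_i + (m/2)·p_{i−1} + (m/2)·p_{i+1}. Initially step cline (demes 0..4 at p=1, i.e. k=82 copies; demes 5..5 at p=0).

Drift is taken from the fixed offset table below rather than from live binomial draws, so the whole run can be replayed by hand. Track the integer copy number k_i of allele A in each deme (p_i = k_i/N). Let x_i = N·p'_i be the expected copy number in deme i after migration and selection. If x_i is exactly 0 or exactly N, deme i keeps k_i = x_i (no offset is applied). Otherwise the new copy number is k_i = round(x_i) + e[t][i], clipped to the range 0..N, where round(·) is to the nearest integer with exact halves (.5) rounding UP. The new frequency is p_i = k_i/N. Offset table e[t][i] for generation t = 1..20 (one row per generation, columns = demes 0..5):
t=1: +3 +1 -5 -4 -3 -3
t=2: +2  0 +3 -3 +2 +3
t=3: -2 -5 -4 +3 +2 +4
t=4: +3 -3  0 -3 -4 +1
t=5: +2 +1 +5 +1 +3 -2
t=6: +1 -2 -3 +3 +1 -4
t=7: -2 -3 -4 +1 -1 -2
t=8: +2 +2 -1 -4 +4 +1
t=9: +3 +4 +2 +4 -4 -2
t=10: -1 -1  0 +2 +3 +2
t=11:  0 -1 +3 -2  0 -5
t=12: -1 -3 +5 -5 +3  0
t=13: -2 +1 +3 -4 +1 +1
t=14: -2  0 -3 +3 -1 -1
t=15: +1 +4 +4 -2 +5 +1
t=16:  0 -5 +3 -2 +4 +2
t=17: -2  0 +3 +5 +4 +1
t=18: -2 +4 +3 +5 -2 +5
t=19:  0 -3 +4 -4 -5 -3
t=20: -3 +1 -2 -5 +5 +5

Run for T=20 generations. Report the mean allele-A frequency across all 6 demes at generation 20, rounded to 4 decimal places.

0.8943

t=0: k=[82 82 82 82 82 0]
t=1: x=[82.0000 82.0000 82.0000 82.0000 69.9459 12.8189] k=[82 82 82 82 67 10]
t=2: x=[82.0000 82.0000 82.0000 79.7456 61.0718 19.2597] k=[82 82 82 77 63 22]
t=3: x=[82.0000 82.0000 81.2286 75.6383 59.3410 29.0587] k=[82 82 77 79 61 33]
t=4: x=[82.0000 81.2076 77.9418 75.9889 59.8851 38.1937] k=[82 78 78 73 56 39]
t=5: x=[81.3482 78.4144 77.1213 71.1812 56.4193 42.5495] k=[82 79 82 72 59 41]
t=6: x=[81.5111 79.7834 79.9952 71.5317 58.6481 44.6941] k=[82 78 77 75 60 41]
t=7: x=[81.3482 78.2566 76.7112 73.0340 59.7862 44.8435] k=[79 75 73 74 59 43]
t=8: x=[78.1018 74.9504 73.2300 71.5818 59.2420 46.3859] k=[80 77 72 68 63 47]
t=9: x=[79.3439 76.4181 71.9012 67.8265 61.7143 50.3533] k=[82 80 74 72 58 48]
t=10: x=[81.6740 79.2566 74.4066 70.1798 58.9946 50.4522] k=[81 78 74 72 62 52]
t=11: x=[80.4263 77.6257 74.0996 70.7806 62.3565 54.4004] k=[80 77 77 69 62 49]
t=12: x=[79.3439 77.2055 75.6353 69.1283 61.4672 51.8856] k=[78 74 81 64 64 52]
t=13: x=[77.0243 75.3171 77.2751 66.5249 62.5540 54.6957] k=[75 76 80 63 64 56]
t=14: x=[74.6080 76.1558 76.7112 65.6738 62.9984 58.0358] k=[73 76 74 69 62 57]
t=15: x=[72.7900 74.8981 73.3323 68.6777 62.6528 58.5749] k=[74 79 77 67 68 60]
t=16: x=[74.1797 77.7309 75.6353 68.6276 66.9437 61.9483] k=[74 73 79 67 71 64]
t=17: x=[73.2172 73.6424 76.1475 69.3786 69.6017 65.6967] k=[71 74 79 74 74 67]
t=18: x=[70.6595 73.9039 77.3777 74.7368 73.1392 68.6058] k=[69 78 80 80 71 74]
t=19: x=[69.4915 76.6804 79.6357 78.6436 72.9919 73.9127] k=[69 74 82 75 68 71]
t=20: x=[68.8555 74.0608 79.6870 74.9872 69.7492 71.0222] k=[66 75 78 70 75 76]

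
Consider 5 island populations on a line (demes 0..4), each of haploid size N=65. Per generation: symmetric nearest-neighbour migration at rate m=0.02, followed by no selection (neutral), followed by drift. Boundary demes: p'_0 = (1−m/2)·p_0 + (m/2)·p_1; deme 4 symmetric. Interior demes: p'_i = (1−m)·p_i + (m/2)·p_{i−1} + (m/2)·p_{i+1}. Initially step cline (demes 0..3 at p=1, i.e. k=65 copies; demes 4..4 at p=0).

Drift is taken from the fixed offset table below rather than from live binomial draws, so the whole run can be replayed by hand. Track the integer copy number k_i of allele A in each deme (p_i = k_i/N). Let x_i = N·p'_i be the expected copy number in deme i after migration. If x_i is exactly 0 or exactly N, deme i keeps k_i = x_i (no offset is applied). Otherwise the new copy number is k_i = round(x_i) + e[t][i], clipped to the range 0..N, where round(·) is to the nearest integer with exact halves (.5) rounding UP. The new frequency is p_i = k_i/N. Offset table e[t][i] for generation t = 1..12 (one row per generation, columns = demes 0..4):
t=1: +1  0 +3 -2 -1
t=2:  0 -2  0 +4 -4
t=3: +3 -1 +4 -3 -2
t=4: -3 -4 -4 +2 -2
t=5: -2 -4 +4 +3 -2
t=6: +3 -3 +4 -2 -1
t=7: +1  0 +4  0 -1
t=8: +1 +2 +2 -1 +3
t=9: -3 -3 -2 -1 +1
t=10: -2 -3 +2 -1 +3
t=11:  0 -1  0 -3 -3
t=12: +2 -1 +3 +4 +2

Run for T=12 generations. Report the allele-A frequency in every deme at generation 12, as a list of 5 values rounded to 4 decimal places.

t=0: k=[65 65 65 65 0]
t=1: x=[65.0000 65.0000 65.0000 64.3500 0.6500] k=[65 65 65 62 0]
t=2: x=[65.0000 65.0000 64.9700 61.4100 0.6200] k=[65 65 65 65 0]
t=3: x=[65.0000 65.0000 65.0000 64.3500 0.6500] k=[65 65 65 61 0]
t=4: x=[65.0000 65.0000 64.9600 60.4300 0.6100] k=[65 65 61 62 0]
t=5: x=[65.0000 64.9600 61.0500 61.3700 0.6200] k=[65 61 65 64 0]
t=6: x=[64.9600 61.0800 64.9500 63.3700 0.6400] k=[65 58 65 61 0]
t=7: x=[64.9300 58.1400 64.8900 60.4300 0.6100] k=[65 58 65 60 0]
t=8: x=[64.9300 58.1400 64.8800 59.4500 0.6000] k=[65 60 65 58 4]
t=9: x=[64.9500 60.1000 64.8800 57.5300 4.5400] k=[62 57 63 57 6]
t=10: x=[61.9500 57.1100 62.8800 56.5500 6.5100] k=[60 54 65 56 10]
t=11: x=[59.9400 54.1700 64.8000 55.6300 10.4600] k=[60 53 65 53 7]
t=12: x=[59.9300 53.1900 64.7600 52.6600 7.4600] k=[62 52 65 57 9]

[0.9538, 0.8000, 1.0000, 0.8769, 0.1385]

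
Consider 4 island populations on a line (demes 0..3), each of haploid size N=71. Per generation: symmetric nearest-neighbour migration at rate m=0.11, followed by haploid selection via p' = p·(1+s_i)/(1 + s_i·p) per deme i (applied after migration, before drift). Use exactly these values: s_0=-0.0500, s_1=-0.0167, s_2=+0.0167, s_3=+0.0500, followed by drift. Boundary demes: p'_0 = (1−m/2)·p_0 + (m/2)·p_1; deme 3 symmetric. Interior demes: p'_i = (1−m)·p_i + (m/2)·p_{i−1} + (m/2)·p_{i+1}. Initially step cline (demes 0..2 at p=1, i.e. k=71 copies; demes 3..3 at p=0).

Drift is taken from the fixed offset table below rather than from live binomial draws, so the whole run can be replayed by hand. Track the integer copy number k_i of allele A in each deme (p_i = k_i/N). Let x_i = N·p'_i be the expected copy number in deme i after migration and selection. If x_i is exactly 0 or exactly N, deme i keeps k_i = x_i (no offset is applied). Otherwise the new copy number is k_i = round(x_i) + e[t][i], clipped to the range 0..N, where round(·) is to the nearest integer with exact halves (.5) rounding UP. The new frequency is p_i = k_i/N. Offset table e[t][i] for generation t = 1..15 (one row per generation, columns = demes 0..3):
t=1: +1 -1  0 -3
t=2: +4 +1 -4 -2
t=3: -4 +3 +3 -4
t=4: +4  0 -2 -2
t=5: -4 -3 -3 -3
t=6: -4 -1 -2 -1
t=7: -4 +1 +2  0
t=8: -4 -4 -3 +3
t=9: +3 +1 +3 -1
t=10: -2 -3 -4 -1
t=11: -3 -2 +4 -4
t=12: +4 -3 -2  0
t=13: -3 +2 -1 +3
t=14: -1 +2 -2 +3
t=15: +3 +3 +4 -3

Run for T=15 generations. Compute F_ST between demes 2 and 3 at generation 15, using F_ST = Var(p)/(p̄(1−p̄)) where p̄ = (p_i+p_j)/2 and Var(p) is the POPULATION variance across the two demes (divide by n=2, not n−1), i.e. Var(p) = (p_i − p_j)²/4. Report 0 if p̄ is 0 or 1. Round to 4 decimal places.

t=0: k=[71 71 71 0]
t=1: x=[71.0000 71.0000 67.1557 4.0890] k=[71 71 67 1]
t=2: x=[71.0000 70.7763 63.6992 4.8457] k=[71 71 60 3]
t=3: x=[71.0000 70.3848 57.6505 6.4140] k=[71 71 61 2]
t=4: x=[71.0000 70.4407 58.4767 5.4870] k=[71 70 56 3]
t=5: x=[70.9421 69.2566 54.0695 6.1850] k=[67 66 51 3]
t=6: x=[66.7444 65.1401 49.4345 5.8986] k=[63 64 47 5]
t=7: x=[62.6858 62.8898 45.8944 7.6362] k=[59 64 48 8]
t=8: x=[58.7642 62.7226 46.9441 10.6336] k=[55 59 44 14]
t=9: x=[54.5815 57.7747 43.4547 16.2534] k=[58 59 46 15]
t=10: x=[57.5032 58.0527 45.2823 17.3363] k=[56 55 41 16]
t=11: x=[55.3275 54.0688 40.6831 18.0232] k=[52 52 45 14]
t=12: x=[51.2778 51.3768 43.9578 16.3099] k=[55 48 42 16]
t=13: x=[53.9596 47.7927 41.1868 18.0796] k=[51 50 40 21]
t=14: x=[50.1987 49.2518 39.7950 22.7934] k=[49 51 38 26]
t=15: x=[48.3258 49.9263 38.3473 27.4771] k=[51 53 42 24]

0.0646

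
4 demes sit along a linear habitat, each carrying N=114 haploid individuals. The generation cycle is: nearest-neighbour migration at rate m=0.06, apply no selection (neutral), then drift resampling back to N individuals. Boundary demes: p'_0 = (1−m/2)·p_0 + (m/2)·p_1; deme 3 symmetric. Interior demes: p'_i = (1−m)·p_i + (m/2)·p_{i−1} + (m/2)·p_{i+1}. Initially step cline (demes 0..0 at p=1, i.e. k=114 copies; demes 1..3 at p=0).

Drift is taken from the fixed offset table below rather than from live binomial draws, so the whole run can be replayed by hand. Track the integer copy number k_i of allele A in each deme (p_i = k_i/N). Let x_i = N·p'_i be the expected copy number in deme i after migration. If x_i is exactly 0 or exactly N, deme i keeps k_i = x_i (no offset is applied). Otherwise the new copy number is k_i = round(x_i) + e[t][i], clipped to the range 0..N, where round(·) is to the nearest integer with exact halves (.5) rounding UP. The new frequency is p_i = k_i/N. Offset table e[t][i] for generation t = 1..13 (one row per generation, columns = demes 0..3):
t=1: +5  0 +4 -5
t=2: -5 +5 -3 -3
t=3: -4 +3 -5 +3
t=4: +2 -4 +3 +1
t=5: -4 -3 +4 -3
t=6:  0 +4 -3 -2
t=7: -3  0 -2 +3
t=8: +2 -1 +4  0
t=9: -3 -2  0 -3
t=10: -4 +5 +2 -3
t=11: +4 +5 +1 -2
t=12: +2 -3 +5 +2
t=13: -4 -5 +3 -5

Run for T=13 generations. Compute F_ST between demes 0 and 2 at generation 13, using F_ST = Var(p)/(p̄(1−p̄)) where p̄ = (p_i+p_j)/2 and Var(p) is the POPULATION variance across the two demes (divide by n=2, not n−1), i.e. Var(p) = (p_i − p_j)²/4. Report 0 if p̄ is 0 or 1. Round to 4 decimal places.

0.2331

t=0: k=[114 0 0 0]
t=1: x=[110.5800 3.4200 0.0000 0.0000] k=[114 3 0 0]
t=2: x=[110.6700 6.2400 0.0900 0.0000] k=[106 11 0 0]
t=3: x=[103.1500 13.5200 0.3300 0.0000] k=[99 17 0 0]
t=4: x=[96.5400 18.9500 0.5100 0.0000] k=[99 15 4 0]
t=5: x=[96.4800 17.1900 4.2100 0.1200] k=[92 14 8 0]
t=6: x=[89.6600 16.1600 7.9400 0.2400] k=[90 20 5 0]
t=7: x=[87.9000 21.6500 5.3000 0.1500] k=[85 22 3 3]
t=8: x=[83.1100 23.3200 3.5700 3.0000] k=[85 22 8 3]
t=9: x=[83.1100 23.4700 8.2700 3.1500] k=[80 21 8 0]
t=10: x=[78.2300 22.3800 8.1500 0.2400] k=[74 27 10 0]
t=11: x=[72.5900 27.9000 10.2100 0.3000] k=[77 33 11 0]
t=12: x=[75.6800 33.6600 11.3300 0.3300] k=[78 31 16 2]
t=13: x=[76.5900 31.9600 16.0300 2.4200] k=[73 27 19 0]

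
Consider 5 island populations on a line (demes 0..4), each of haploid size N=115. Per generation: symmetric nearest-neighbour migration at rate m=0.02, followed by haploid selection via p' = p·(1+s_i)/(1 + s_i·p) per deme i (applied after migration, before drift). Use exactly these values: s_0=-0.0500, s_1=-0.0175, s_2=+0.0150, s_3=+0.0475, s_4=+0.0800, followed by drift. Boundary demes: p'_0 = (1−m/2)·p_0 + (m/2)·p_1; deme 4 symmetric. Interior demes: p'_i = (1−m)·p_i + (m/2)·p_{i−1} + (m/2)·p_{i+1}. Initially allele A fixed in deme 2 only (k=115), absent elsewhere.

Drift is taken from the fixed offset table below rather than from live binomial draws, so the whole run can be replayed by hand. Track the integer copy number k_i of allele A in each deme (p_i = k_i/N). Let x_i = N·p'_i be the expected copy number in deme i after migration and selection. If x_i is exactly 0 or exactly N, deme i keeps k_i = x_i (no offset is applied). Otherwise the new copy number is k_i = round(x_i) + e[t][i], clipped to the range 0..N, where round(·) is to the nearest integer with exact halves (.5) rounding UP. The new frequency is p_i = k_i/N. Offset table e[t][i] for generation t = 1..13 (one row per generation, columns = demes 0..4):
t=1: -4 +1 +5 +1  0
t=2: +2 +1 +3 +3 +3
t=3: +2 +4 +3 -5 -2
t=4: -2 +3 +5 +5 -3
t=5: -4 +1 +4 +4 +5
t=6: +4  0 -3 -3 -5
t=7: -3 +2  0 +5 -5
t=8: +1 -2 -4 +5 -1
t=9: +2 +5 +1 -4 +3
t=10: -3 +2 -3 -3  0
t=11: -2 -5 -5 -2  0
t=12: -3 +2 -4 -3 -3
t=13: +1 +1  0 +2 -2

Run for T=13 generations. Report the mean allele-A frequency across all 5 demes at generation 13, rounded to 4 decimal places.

t=0: k=[0 0 115 0 0]
t=1: x=[0.0000 1.1301 112.7333 1.2041 0.0000] k=[0 2 115 2 0]
t=2: x=[0.0190 3.0570 112.7728 3.2535 0.0216] k=[2 4 115 6 3]
t=3: x=[1.9207 5.0048 112.8319 7.3738 3.2655] k=[4 9 115 2 1]
t=4: x=[3.8543 9.8498 112.8418 3.2640 1.0900] k=[2 13 115 8 0]
t=5: x=[2.0063 13.6956 112.9403 9.3822 0.0864] k=[0 15 115 13 5]
t=6: x=[0.1425 15.6103 113.0093 14.5186 5.4671] k=[4 16 110 12 0]
t=7: x=[3.9210 16.5681 108.1762 13.3997 0.1296] k=[1 19 108 18 0]
t=8: x=[1.1216 19.4233 106.3301 19.4587 0.1944] k=[2 17 102 24 0]
t=9: x=[2.0444 17.4372 100.5591 25.4477 0.2592] k=[4 22 102 21 3]
t=10: x=[3.9782 22.3009 100.5788 22.4568 3.4268] k=[1 24 98 19 3]
t=11: x=[1.1691 24.1712 96.7003 20.3970 3.4053] k=[0 19 92 18 3]
t=12: x=[0.1805 19.2553 90.8156 19.3246 3.3946] k=[0 21 87 16 0]
t=13: x=[0.1995 21.1436 85.9544 17.2184 0.1728] k=[1 22 86 19 0]

0.2226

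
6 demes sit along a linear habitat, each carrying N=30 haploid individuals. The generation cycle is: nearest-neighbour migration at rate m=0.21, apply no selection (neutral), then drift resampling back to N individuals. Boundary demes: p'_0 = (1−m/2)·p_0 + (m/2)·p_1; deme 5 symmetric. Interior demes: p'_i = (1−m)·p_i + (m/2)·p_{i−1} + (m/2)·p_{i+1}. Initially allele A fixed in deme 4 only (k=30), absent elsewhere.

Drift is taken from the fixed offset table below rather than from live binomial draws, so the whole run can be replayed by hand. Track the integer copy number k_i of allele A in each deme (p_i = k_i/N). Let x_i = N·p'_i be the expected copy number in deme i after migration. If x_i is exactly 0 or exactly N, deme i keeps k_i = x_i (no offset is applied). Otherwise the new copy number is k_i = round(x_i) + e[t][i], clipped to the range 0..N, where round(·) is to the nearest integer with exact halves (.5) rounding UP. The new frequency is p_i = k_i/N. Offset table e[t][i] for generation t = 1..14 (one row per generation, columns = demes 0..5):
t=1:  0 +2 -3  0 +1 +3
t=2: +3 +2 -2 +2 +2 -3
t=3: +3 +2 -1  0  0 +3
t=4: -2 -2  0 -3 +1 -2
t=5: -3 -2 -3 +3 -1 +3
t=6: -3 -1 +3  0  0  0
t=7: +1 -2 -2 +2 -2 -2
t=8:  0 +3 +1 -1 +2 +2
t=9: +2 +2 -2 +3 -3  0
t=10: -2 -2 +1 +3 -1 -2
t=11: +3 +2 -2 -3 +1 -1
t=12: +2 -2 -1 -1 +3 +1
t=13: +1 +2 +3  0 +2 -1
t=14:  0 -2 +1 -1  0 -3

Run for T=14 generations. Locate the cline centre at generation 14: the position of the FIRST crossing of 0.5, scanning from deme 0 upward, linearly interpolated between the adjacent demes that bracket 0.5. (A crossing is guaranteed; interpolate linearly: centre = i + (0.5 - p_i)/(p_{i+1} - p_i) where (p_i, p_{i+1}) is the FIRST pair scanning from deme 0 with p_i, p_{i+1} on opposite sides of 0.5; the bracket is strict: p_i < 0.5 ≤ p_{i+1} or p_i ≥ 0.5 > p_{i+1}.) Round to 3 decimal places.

t=0: k=[0 0 0 0 30 0]
t=1: x=[0.0000 0.0000 0.0000 3.1500 23.7000 3.1500] k=[0 0 0 3 25 6]
t=2: x=[0.0000 0.0000 0.3150 4.9950 20.6950 7.9950] k=[0 0 0 7 23 5]
t=3: x=[0.0000 0.0000 0.7350 7.9450 19.4300 6.8900] k=[0 0 0 8 19 10]
t=4: x=[0.0000 0.0000 0.8400 8.3150 16.9000 10.9450] k=[0 0 1 5 18 9]
t=5: x=[0.0000 0.1050 1.3150 5.9450 15.6900 9.9450] k=[0 0 0 9 15 13]
t=6: x=[0.0000 0.0000 0.9450 8.6850 14.1600 13.2100] k=[0 0 4 9 14 13]
t=7: x=[0.0000 0.4200 4.1050 9.0000 13.3700 13.1050] k=[0 0 2 11 11 11]
t=8: x=[0.0000 0.2100 2.7350 10.0550 11.0000 11.0000] k=[0 3 4 9 13 13]
t=9: x=[0.3150 2.7900 4.4200 8.8950 12.5800 13.0000] k=[2 5 2 12 10 13]
t=10: x=[2.3150 4.3700 3.3650 10.7400 10.5250 12.6850] k=[0 2 4 14 10 11]
t=11: x=[0.2100 2.0000 4.8400 12.5300 10.5250 10.8950] k=[3 4 3 10 12 10]
t=12: x=[3.1050 3.7900 3.8400 9.4750 11.5800 10.2100] k=[5 2 3 8 15 11]
t=13: x=[4.6850 2.4200 3.4200 8.2100 13.8450 11.4200] k=[6 4 6 8 16 10]
t=14: x=[5.7900 4.4200 6.0000 8.6300 14.5300 10.6300] k=[6 2 7 8 15 8]

4.000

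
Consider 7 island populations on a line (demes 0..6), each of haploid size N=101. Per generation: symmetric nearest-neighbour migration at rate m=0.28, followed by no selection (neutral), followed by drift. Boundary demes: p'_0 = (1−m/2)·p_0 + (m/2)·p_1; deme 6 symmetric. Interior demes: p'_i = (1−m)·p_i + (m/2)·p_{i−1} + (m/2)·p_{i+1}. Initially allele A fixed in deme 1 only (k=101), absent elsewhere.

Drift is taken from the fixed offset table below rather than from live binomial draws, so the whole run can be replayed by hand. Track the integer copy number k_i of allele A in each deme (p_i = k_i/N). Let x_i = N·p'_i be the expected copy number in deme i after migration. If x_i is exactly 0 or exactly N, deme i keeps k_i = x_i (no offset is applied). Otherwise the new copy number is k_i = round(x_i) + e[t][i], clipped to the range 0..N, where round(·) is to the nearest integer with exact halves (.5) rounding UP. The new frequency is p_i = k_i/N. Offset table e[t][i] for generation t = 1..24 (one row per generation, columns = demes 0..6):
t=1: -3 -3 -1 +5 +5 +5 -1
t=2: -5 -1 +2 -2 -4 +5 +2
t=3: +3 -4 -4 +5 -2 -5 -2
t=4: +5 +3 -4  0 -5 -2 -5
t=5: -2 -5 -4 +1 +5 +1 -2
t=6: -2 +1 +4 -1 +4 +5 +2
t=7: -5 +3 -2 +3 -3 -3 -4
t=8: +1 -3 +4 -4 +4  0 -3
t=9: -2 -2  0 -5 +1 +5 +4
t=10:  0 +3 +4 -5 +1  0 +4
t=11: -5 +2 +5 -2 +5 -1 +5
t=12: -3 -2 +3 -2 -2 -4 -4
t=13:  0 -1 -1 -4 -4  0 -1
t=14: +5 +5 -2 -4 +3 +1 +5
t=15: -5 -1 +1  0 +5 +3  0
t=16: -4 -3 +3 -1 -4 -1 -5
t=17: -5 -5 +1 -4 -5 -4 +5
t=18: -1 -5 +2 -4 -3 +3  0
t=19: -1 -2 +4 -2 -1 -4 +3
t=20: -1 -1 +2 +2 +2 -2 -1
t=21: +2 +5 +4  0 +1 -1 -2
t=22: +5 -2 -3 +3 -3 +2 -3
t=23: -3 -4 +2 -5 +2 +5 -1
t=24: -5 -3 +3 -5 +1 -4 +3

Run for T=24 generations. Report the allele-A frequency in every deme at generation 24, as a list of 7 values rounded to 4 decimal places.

[0.0594, 0.0594, 0.1584, 0.0198, 0.0792, 0.0594, 0.0891]

t=0: k=[0 101 0 0 0 0 0]
t=1: x=[14.1400 72.7200 14.1400 0.0000 0.0000 0.0000 0.0000] k=[11 70 13 0 0 0 0]
t=2: x=[19.2600 53.7600 19.1600 1.8200 0.0000 0.0000 0.0000] k=[14 53 21 0 0 0 0]
t=3: x=[19.4600 43.0600 22.5400 2.9400 0.0000 0.0000 0.0000] k=[22 39 19 8 0 0 0]
t=4: x=[24.3800 33.8200 20.2600 8.4200 1.1200 0.0000 0.0000] k=[29 37 16 8 0 0 0]
t=5: x=[30.1200 32.9400 17.8200 8.0000 1.1200 0.0000 0.0000] k=[28 28 14 9 6 0 0]
t=6: x=[28.0000 26.0400 15.2600 9.2800 5.5800 0.8400 0.0000] k=[26 27 19 8 10 6 0]
t=7: x=[26.1400 25.7400 18.5800 9.8200 9.1600 5.7200 0.8400] k=[21 29 17 13 6 3 0]
t=8: x=[22.1200 26.2000 18.1200 12.5800 6.5600 3.0000 0.4200] k=[23 23 22 9 11 3 0]
t=9: x=[23.0000 22.8600 20.3200 11.1000 9.6000 3.7000 0.4200] k=[21 21 20 6 11 9 4]
t=10: x=[21.0000 20.8600 18.1800 8.6600 10.0200 8.5800 4.7000] k=[21 24 22 4 11 9 9]
t=11: x=[21.4200 23.3000 19.7600 7.5000 9.7400 9.2800 9.0000] k=[16 25 25 6 15 8 14]
t=12: x=[17.2600 23.7400 22.3400 9.9200 12.7600 9.8200 13.1600] k=[14 22 25 8 11 6 9]
t=13: x=[15.1200 21.3000 22.2000 10.8000 9.8800 7.1200 8.5800] k=[15 20 21 7 6 7 8]
t=14: x=[15.7000 19.4400 18.9000 8.8200 6.2800 7.0000 7.8600] k=[21 24 17 5 9 8 13]
t=15: x=[21.4200 22.6000 16.3000 7.2400 8.3000 8.8400 12.3000] k=[16 22 17 7 13 12 12]
t=16: x=[16.8400 20.4600 16.3000 9.2400 12.0200 12.1400 12.0000] k=[13 17 19 8 8 11 7]
t=17: x=[13.5600 16.7200 17.1800 9.5400 8.4200 10.0200 7.5600] k=[9 12 18 6 3 6 13]
t=18: x=[9.4200 12.4200 15.4800 7.2600 3.8400 6.5600 12.0200] k=[8 7 17 3 1 10 12]
t=19: x=[7.8600 8.5400 13.6400 4.6800 2.5400 9.0200 11.7200] k=[7 7 18 3 2 5 15]
t=20: x=[7.0000 8.5400 14.3600 4.9600 2.5600 5.9800 13.6000] k=[6 8 16 7 5 4 13]
t=21: x=[6.2800 8.8400 13.6200 7.9800 5.1400 5.4000 11.7400] k=[8 14 18 8 6 4 10]
t=22: x=[8.8400 13.7200 16.0400 9.1200 6.0000 5.1200 9.1600] k=[14 12 13 12 3 7 6]
t=23: x=[13.7200 12.4200 12.7200 10.8800 4.8200 6.3000 6.1400] k=[11 8 15 6 7 11 5]
t=24: x=[10.5800 9.4000 12.7600 7.4000 7.4200 9.6000 5.8400] k=[6 6 16 2 8 6 9]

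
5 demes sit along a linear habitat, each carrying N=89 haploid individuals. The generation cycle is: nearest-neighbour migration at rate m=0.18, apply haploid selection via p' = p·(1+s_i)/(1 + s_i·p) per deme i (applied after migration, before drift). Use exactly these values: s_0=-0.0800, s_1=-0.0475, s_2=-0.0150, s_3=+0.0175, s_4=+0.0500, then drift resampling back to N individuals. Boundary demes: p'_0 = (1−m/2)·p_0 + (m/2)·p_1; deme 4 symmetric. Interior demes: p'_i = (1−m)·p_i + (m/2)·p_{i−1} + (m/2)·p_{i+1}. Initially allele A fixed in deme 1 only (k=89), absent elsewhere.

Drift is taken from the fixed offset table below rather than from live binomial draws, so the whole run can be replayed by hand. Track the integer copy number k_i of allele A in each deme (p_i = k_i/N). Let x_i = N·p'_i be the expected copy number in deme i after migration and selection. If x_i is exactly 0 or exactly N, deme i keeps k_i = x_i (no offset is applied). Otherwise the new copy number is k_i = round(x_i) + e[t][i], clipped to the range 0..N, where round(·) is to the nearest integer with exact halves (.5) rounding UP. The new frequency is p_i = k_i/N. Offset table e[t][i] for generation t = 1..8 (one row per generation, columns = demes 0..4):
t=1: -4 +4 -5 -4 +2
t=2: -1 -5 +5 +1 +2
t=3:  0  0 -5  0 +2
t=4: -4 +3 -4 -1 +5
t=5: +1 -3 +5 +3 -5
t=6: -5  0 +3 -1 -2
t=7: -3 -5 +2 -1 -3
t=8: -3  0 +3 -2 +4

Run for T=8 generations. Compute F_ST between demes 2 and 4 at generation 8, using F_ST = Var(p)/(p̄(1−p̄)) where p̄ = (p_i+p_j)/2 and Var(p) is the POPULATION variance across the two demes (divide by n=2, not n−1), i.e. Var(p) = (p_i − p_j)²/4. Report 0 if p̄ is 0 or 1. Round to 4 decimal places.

0.0709

t=0: k=[0 89 0 0 0]
t=1: x=[7.4226 72.3307 7.9005 0.0000 0.0000] k=[3 76 3 0 0]
t=2: x=[8.8808 61.9526 9.1749 0.2747 0.0000] k=[8 57 14 1 0]
t=3: x=[11.5460 47.6447 16.4959 2.1155 0.0945] k=[12 48 11 2 2]
t=4: x=[14.2155 40.3544 13.3476 2.8576 2.0976] k=[10 43 9 2 7]
t=5: x=[12.0732 35.9227 11.2803 3.1320 6.8523] k=[13 33 16 6 2]
t=6: x=[13.7996 28.7154 16.4266 6.6459 2.4747] k=[9 29 19 6 0]
t=7: x=[10.0334 25.4074 18.5075 6.7372 0.5668] k=[7 20 21 6 0]
t=8: x=[7.5720 18.2051 19.3303 6.9199 0.5668] k=[5 18 22 5 5]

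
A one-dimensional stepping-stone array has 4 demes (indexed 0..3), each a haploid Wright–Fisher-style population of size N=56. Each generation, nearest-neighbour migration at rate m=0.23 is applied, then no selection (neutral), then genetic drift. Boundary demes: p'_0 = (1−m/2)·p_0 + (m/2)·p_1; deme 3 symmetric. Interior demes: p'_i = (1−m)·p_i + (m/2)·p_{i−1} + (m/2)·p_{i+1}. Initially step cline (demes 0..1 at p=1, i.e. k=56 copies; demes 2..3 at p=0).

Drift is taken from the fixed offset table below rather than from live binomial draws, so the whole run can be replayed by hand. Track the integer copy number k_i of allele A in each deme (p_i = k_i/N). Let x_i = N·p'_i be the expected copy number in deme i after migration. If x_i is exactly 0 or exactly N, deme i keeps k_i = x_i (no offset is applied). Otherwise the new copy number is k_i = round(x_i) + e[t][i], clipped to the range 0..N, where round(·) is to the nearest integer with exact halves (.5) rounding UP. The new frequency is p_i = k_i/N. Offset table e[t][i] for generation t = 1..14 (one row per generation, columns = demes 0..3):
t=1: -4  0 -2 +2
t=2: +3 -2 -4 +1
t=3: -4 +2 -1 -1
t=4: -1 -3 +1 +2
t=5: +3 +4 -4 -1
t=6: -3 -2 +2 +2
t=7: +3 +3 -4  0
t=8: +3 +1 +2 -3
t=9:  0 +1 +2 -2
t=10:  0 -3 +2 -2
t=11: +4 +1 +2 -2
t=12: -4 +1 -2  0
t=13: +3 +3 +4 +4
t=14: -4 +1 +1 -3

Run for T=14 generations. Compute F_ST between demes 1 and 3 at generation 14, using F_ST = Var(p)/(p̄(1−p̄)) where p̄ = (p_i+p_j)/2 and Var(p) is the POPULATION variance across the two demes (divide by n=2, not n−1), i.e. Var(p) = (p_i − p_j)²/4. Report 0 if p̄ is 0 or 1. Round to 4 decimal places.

t=0: k=[56 56 0 0]
t=1: x=[56.0000 49.5600 6.4400 0.0000] k=[56 50 4 0]
t=2: x=[55.3100 45.4000 8.8300 0.4600] k=[56 43 5 1]
t=3: x=[54.5050 40.1250 8.9100 1.4600] k=[51 42 8 0]
t=4: x=[49.9650 39.1250 10.9900 0.9200] k=[49 36 12 3]
t=5: x=[47.5050 34.7350 13.7250 4.0350] k=[51 39 10 3]
t=6: x=[49.6200 37.0450 12.5300 3.8050] k=[47 35 15 6]
t=7: x=[45.6200 34.0800 16.2650 7.0350] k=[49 37 12 7]
t=8: x=[47.6200 35.5050 14.3000 7.5750] k=[51 37 16 5]
t=9: x=[49.3900 36.1950 17.1500 6.2650] k=[49 37 19 4]
t=10: x=[47.6200 36.3100 19.3450 5.7250] k=[48 33 21 4]
t=11: x=[46.2750 33.3450 20.4250 5.9550] k=[50 34 22 4]
t=12: x=[48.1600 34.4600 21.3100 6.0700] k=[44 35 19 6]
t=13: x=[42.9650 34.1950 19.3450 7.4950] k=[46 37 23 11]
t=14: x=[44.9650 36.4250 23.2300 12.3800] k=[41 37 24 9]

0.2582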